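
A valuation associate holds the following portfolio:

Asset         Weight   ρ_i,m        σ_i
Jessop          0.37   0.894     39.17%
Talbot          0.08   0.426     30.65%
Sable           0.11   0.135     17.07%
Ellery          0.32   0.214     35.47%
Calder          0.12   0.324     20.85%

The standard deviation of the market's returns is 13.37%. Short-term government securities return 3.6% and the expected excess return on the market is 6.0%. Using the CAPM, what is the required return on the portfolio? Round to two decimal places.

11.45%

β_Jessop = 0.894 × 39.17% / 13.37% = 2.6191
β_Talbot = 0.426 × 30.65% / 13.37% = 0.9766
β_Sable = 0.135 × 17.07% / 13.37% = 0.1724
β_Ellery = 0.214 × 35.47% / 13.37% = 0.5677
β_Calder = 0.324 × 20.85% / 13.37% = 0.5053
β_P = Σ w_i β_i = 0.37×2.6191 + 0.08×0.9766 + 0.11×0.1724 + 0.32×0.5677 + 0.12×0.5053 = 1.3085
E(R_P) = R_f + β_P × MRP = 3.6% + 1.3085 × 6.0% = 11.45%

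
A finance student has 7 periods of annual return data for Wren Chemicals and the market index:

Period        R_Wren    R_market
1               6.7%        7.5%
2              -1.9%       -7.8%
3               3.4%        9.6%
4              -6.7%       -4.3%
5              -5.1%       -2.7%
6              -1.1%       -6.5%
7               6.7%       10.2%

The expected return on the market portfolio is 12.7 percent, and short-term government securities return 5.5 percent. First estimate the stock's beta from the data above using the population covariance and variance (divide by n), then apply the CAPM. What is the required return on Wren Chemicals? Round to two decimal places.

Mean R_i = (6.7 − 1.9 + 3.4 − 6.7 − 5.1 − 1.1 + 6.7) / 7 = 0.2857%
Mean R_m = (7.5 − 7.8 + 9.6 − 4.3 − 2.7 − 6.5 + 10.2) / 7 = 0.8571%
Σ(R_i − R̄_i)(R_m − R̄_m) = 214.0657  ⇒  Cov = 214.0657 / 7 = 30.5808
Σ(R_m − R̄_m)² = 376.1771  ⇒  Var(R_m) = 376.1771 / 7 = 53.7396
β = Cov / Var(R_m) = 30.5808 / 53.7396 = 0.5691
MRP = 12.7% − 5.5% = 7.20%
E(R) = R_f + β × MRP = 5.5% + 0.5691 × 7.2% = 9.60%

9.60%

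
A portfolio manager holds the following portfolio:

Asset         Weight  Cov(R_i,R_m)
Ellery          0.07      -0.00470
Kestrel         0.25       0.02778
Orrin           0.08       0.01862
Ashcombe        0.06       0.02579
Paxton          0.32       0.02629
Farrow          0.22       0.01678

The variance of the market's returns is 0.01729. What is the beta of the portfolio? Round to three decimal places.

1.258

β_Ellery = -0.00470 / 0.01729 = -0.2718
β_Kestrel = 0.02778 / 0.01729 = 1.6067
β_Orrin = 0.01862 / 0.01729 = 1.0769
β_Ashcombe = 0.02579 / 0.01729 = 1.4916
β_Paxton = 0.02629 / 0.01729 = 1.5205
β_Farrow = 0.01678 / 0.01729 = 0.9705
β_P = Σ w_i β_i = 0.07×-0.2718 + 0.25×1.6067 + 0.08×1.0769 + 0.06×1.4916 + 0.32×1.5205 + 0.22×0.9705 = 1.2584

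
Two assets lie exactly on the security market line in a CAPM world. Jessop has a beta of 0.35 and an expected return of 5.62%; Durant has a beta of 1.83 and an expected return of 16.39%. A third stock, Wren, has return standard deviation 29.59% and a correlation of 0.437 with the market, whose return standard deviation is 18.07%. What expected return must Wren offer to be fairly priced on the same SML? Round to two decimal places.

8.28%

MRP = (16.39% − 5.62%) / (1.83 − 0.35) = 7.2770%
R_f = 5.62% − 0.35 × 7.2770% = 3.0731%
β_Wren = ρ·σ_i/σ_m = 0.437 × 29.59 / 18.07 = 0.7156
E(R_Wren) = R_f + β × MRP = 3.0731% + 0.7156 × 7.2770% = 8.28%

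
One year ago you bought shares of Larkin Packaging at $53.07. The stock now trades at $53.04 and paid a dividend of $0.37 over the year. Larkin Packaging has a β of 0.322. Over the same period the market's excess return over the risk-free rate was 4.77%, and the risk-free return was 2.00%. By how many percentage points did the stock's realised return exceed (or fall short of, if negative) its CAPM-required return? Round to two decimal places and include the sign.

-2.90%

Realised HPR = (P1 + D1 − P0) / P0 = (53.04 + 0.37 − 53.07) / 53.07 = 0.34 / 53.07 = 0.6407%
CAPM required = R_f + β·MRP = 2.00% + 0.322 × 4.77% = 3.53594%
α = realised − required = 0.6407% − 3.53594% = -2.90%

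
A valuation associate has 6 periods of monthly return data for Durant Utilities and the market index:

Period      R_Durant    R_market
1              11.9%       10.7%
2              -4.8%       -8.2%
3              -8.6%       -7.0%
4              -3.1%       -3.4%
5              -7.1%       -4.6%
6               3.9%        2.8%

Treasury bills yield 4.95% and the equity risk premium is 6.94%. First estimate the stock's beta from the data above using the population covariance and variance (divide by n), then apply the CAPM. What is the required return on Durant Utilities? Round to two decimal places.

Mean R_i = (11.9 − 4.8 − 8.6 − 3.1 − 7.1 + 3.9) / 6 = -1.3000%
Mean R_m = (10.7 − 8.2 − 7.0 − 3.4 − 4.6 + 2.8) / 6 = -1.6167%
Σ(R_i − R̄_i)(R_m − R̄_m) = 268.4000  ⇒  Cov = 268.4000 / 6 = 44.7333
Σ(R_m − R̄_m)² = 255.6083  ⇒  Var(R_m) = 255.6083 / 6 = 42.6014
β = Cov / Var(R_m) = 44.7333 / 42.6014 = 1.0500
E(R) = R_f + β × MRP = 4.95% + 1.0500 × 6.94% = 12.24%

12.24%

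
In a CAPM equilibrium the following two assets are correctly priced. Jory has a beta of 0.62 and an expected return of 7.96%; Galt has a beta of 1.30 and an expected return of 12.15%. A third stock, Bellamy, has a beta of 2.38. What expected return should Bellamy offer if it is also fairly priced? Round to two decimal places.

18.80%

MRP (SML slope) = (12.15% − 7.96%) / (1.30 − 0.62) = 4.19% / 0.68 = 6.1618%
R_f (intercept) = 7.96% − 0.62 × 6.1618% = 4.1397%
E(R_Bellamy) = R_f + β × MRP = 4.1397% + 2.38 × 6.1618% = 18.80%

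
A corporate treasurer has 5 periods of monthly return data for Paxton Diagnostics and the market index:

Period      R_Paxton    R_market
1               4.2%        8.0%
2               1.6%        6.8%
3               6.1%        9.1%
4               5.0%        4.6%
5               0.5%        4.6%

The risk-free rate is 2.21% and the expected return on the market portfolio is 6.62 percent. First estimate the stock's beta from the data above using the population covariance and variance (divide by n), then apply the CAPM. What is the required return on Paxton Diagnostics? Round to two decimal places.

Mean R_i = (4.2 + 1.6 + 6.1 + 5.0 + 0.5) / 5 = 3.4800%
Mean R_m = (8.0 + 6.8 + 9.1 + 4.6 + 4.6) / 5 = 6.6200%
Σ(R_i − R̄_i)(R_m − R̄_m) = 10.1020  ⇒  Cov = 10.1020 / 5 = 2.0204
Σ(R_m − R̄_m)² = 16.2480  ⇒  Var(R_m) = 16.2480 / 5 = 3.2496
β = Cov / Var(R_m) = 2.0204 / 3.2496 = 0.6217
MRP = 6.62% − 2.21% = 4.41%
E(R) = R_f + β × MRP = 2.21% + 0.6217 × 4.41% = 4.95%

4.95%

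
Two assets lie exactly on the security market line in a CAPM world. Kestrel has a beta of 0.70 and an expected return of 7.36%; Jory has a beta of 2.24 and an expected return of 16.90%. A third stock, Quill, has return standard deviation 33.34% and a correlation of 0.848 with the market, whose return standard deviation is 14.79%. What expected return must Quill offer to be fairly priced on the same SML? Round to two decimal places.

MRP = (16.90% − 7.36%) / (2.24 − 0.70) = 6.1948%
R_f = 7.36% − 0.70 × 6.1948% = 3.0236%
β_Quill = ρ·σ_i/σ_m = 0.848 × 33.34 / 14.79 = 1.9116
E(R_Quill) = R_f + β × MRP = 3.0236% + 1.9116 × 6.1948% = 14.87%

14.87%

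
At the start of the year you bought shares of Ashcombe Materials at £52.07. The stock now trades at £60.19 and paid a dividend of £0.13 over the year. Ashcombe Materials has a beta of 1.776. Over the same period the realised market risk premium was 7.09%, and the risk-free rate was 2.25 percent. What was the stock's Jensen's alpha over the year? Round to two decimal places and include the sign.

Realised HPR = (P1 + D1 − P0) / P0 = (60.19 + 0.13 − 52.07) / 52.07 = 8.25 / 52.07 = 15.8441%
CAPM required = R_f + β·MRP = 2.25% + 1.776 × 7.09% = 14.84184%
α = realised − required = 15.8441% − 14.84184% = +1.00%

+1.00%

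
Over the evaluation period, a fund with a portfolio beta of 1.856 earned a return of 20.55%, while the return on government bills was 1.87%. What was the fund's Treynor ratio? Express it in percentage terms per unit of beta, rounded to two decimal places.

Treynor = (R_P − R_f) / β_P = (20.55% − 1.87%) / 1.8560 = 18.68% / 1.8560 = 10.06%

10.06%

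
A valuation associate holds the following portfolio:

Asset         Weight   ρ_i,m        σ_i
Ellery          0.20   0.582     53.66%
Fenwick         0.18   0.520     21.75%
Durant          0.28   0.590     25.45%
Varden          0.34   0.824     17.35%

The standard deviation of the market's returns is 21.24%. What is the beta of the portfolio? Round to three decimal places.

β_Ellery = 0.582 × 53.66% / 21.24% = 1.4703
β_Fenwick = 0.520 × 21.75% / 21.24% = 0.5325
β_Durant = 0.590 × 25.45% / 21.24% = 0.7069
β_Varden = 0.824 × 17.35% / 21.24% = 0.6731
β_P = Σ w_i β_i = 0.20×1.4703 + 0.18×0.5325 + 0.28×0.7069 + 0.34×0.6731 = 0.8167

0.817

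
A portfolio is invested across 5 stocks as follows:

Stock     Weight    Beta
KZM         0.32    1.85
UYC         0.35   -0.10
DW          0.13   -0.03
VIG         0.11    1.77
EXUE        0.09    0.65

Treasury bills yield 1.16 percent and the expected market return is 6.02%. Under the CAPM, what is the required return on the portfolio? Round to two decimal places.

5.08%

β_P = Σ w_i β_i = 0.32×1.85 + 0.35×-0.10 + 0.13×-0.03 + 0.11×1.77 + 0.09×0.65 = 0.8063
MRP = 6.02% − 1.16% = 4.86%
E(R_P) = R_f + β_P × MRP = 1.16% + 0.8063 × 4.86% = 5.08%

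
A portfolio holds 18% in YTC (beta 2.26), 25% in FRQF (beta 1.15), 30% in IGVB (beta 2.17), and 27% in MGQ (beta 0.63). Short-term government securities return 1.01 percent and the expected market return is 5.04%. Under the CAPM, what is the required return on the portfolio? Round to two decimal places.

7.12%

β_P = Σ w_i β_i = 0.18×2.26 + 0.25×1.15 + 0.30×2.17 + 0.27×0.63 = 1.5154
MRP = 5.04% − 1.01% = 4.03%
E(R_P) = R_f + β_P × MRP = 1.01% + 1.5154 × 4.03% = 7.12%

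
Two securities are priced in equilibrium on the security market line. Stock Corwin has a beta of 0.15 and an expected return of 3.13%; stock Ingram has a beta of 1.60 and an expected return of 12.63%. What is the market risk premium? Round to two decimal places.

Both satisfy E(R) = R_f + β·MRP, so the slope of the SML is
MRP = (12.63% − 3.13%) / (1.60 − 0.15) = 9.50% / 1.45 = 6.5517%

6.55%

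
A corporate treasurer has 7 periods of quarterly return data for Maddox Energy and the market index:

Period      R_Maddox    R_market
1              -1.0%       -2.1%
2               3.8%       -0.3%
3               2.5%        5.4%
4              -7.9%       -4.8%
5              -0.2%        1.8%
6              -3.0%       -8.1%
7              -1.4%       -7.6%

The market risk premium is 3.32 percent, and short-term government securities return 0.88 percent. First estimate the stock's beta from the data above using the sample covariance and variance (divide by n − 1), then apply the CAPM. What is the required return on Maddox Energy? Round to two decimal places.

Mean R_i = (-1.0 + 3.8 + 2.5 − 7.9 − 0.2 − 3.0 − 1.4) / 7 = -1.0286%
Mean R_m = (-2.1 − 0.3 + 5.4 − 4.8 + 1.8 − 8.1 − 7.6) / 7 = -2.2429%
Σ(R_i − R̄_i)(R_m − R̄_m) = 70.8114  ⇒  Cov = 70.8114 / 6 = 11.8019
Σ(R_m − R̄_m)² = 148.0971  ⇒  Var(R_m) = 148.0971 / 6 = 24.6829
β = Cov / Var(R_m) = 11.8019 / 24.6829 = 0.4781
E(R) = R_f + β × MRP = 0.88% + 0.4781 × 3.32% = 2.47%

2.47%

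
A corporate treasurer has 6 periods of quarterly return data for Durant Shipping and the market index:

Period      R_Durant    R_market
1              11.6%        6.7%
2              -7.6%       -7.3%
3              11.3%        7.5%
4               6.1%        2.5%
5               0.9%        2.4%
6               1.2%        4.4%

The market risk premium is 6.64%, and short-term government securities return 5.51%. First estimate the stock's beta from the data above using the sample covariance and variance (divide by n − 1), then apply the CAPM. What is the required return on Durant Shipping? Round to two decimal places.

13.79%

Mean R_i = (11.6 − 7.6 + 11.3 + 6.1 + 0.9 + 1.2) / 6 = 3.9167%
Mean R_m = (6.7 − 7.3 + 7.5 + 2.5 + 2.4 + 4.4) / 6 = 2.7000%
Σ(R_i − R̄_i)(R_m − R̄_m) = 177.1900  ⇒  Cov = 177.1900 / 5 = 35.4380
Σ(R_m − R̄_m)² = 142.0600  ⇒  Var(R_m) = 142.0600 / 5 = 28.4120
β = Cov / Var(R_m) = 35.4380 / 28.4120 = 1.2473
E(R) = R_f + β × MRP = 5.51% + 1.2473 × 6.64% = 13.79%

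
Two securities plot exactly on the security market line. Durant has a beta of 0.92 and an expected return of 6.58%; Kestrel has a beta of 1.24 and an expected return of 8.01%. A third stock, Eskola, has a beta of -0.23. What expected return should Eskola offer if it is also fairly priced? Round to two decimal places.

MRP (SML slope) = (8.01% − 6.58%) / (1.24 − 0.92) = 1.43% / 0.32 = 4.4688%
R_f (intercept) = 6.58% − 0.92 × 4.4688% = 2.4687%
E(R_Eskola) = R_f + β × MRP = 2.4687% + -0.23 × 4.4688% = 1.44%

1.44%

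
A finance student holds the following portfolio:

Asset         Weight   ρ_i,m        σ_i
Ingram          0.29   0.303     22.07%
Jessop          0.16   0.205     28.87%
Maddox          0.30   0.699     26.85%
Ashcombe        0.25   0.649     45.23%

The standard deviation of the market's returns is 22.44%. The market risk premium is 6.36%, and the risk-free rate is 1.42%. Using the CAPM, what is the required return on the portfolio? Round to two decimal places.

5.91%

β_Ingram = 0.303 × 22.07% / 22.44% = 0.2980
β_Jessop = 0.205 × 28.87% / 22.44% = 0.2637
β_Maddox = 0.699 × 26.85% / 22.44% = 0.8364
β_Ashcombe = 0.649 × 45.23% / 22.44% = 1.3081
β_P = Σ w_i β_i = 0.29×0.2980 + 0.16×0.2637 + 0.30×0.8364 + 0.25×1.3081 = 0.7066
E(R_P) = R_f + β_P × MRP = 1.42% + 0.7066 × 6.36% = 5.91%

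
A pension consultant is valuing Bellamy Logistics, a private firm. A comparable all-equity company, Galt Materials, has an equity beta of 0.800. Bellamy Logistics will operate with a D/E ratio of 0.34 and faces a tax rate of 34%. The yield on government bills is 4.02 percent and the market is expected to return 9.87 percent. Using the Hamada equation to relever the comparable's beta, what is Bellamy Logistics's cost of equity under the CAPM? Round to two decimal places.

β_L = β_U × [1 + (1 − t)(D/E)] = 0.800 × [1 + (1 − 0.34) × 0.34]
    = 0.800 × [1 + 0.66 × 0.34] = 0.800 × 1.2244 = 0.9795
MRP = 9.87% − 4.02% = 5.85%
E(R) = R_f + β_L × MRP = 4.02% + 0.9795 × 5.85% = 9.75%

9.75%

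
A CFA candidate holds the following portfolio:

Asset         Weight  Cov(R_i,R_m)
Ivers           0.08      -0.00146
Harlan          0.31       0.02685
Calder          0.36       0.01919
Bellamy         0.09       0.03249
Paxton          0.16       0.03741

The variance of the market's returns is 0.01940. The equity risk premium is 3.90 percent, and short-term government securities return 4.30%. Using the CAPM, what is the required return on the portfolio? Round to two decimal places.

β_Ivers = -0.00146 / 0.01940 = -0.0753
β_Harlan = 0.02685 / 0.01940 = 1.3840
β_Calder = 0.01919 / 0.01940 = 0.9892
β_Bellamy = 0.03249 / 0.01940 = 1.6747
β_Paxton = 0.03741 / 0.01940 = 1.9284
β_P = Σ w_i β_i = 0.08×-0.0753 + 0.31×1.3840 + 0.36×0.9892 + 0.09×1.6747 + 0.16×1.9284 = 1.2384
E(R_P) = R_f + β_P × MRP = 4.30% + 1.2384 × 3.90% = 9.13%

9.13%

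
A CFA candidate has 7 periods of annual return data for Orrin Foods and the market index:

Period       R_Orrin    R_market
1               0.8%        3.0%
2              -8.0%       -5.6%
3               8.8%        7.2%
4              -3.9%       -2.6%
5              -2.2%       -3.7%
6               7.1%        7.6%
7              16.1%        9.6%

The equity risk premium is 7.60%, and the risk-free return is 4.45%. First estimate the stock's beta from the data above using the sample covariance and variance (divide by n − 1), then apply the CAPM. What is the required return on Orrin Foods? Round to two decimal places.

Mean R_i = (0.8 − 8.0 + 8.8 − 3.9 − 2.2 + 7.1 + 16.1) / 7 = 2.6714%
Mean R_m = (3.0 − 5.6 + 7.2 − 2.6 − 3.7 + 7.6 + 9.6) / 7 = 2.2143%
Σ(R_i − R̄_i)(R_m − R̄_m) = 295.9529  ⇒  Cov = 295.9529 / 6 = 49.3255
Σ(R_m − R̄_m)² = 228.2486  ⇒  Var(R_m) = 228.2486 / 6 = 38.0414
β = Cov / Var(R_m) = 49.3255 / 38.0414 = 1.2966
E(R) = R_f + β × MRP = 4.45% + 1.2966 × 7.60% = 14.30%

14.30%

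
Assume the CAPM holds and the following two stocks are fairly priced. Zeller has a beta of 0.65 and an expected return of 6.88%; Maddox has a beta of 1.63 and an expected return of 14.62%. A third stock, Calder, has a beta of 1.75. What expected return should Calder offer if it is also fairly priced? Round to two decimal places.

MRP (SML slope) = (14.62% − 6.88%) / (1.63 − 0.65) = 7.74% / 0.98 = 7.8980%
R_f (intercept) = 6.88% − 0.65 × 7.8980% = 1.7463%
E(R_Calder) = R_f + β × MRP = 1.7463% + 1.75 × 7.8980% = 15.57%

15.57%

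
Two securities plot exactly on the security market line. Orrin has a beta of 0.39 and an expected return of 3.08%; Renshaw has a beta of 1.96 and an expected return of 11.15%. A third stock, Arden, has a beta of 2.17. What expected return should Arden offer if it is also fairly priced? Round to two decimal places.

12.23%

MRP (SML slope) = (11.15% − 3.08%) / (1.96 − 0.39) = 8.07% / 1.57 = 5.1401%
R_f (intercept) = 3.08% − 0.39 × 5.1401% = 1.0754%
E(R_Arden) = R_f + β × MRP = 1.0754% + 2.17 × 5.1401% = 12.23%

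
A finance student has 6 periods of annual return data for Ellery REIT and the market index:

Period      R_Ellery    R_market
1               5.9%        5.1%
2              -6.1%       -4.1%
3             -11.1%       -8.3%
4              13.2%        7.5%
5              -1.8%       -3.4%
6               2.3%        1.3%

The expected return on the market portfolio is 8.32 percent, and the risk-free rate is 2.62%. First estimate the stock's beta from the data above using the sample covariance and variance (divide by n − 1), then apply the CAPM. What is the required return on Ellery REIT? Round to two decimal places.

Mean R_i = (5.9 − 6.1 − 11.1 + 13.2 − 1.8 + 2.3) / 6 = 0.4000%
Mean R_m = (5.1 − 4.1 − 8.3 + 7.5 − 3.4 + 1.3) / 6 = -0.3167%
Σ(R_i − R̄_i)(R_m − R̄_m) = 256.1000  ⇒  Cov = 256.1000 / 5 = 51.2200
Σ(R_m − R̄_m)² = 180.6083  ⇒  Var(R_m) = 180.6083 / 5 = 36.1217
β = Cov / Var(R_m) = 51.2200 / 36.1217 = 1.4180
MRP = 8.32% − 2.62% = 5.70%
E(R) = R_f + β × MRP = 2.62% + 1.4180 × 5.70% = 10.70%

10.70%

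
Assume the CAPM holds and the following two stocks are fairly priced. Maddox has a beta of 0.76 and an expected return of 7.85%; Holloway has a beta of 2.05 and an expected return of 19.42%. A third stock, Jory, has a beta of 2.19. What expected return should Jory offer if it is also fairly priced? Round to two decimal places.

MRP (SML slope) = (19.42% − 7.85%) / (2.05 − 0.76) = 11.57% / 1.29 = 8.9690%
R_f (intercept) = 7.85% − 0.76 × 8.9690% = 1.0336%
E(R_Jory) = R_f + β × MRP = 1.0336% + 2.19 × 8.9690% = 20.68%

20.68%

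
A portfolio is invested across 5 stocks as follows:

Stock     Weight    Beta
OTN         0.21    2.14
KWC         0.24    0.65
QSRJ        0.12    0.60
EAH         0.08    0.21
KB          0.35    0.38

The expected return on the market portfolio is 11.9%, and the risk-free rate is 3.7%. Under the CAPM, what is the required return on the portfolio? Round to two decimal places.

β_P = Σ w_i β_i = 0.21×2.14 + 0.24×0.65 + 0.12×0.60 + 0.08×0.21 + 0.35×0.38 = 0.8272
MRP = 11.9% − 3.7% = 8.20%
E(R_P) = R_f + β_P × MRP = 3.7% + 0.8272 × 8.2% = 10.48%

10.48%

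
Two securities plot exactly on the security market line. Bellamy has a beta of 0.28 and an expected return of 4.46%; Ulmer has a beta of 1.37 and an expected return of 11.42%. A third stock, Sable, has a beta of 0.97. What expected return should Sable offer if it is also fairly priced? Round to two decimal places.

MRP (SML slope) = (11.42% − 4.46%) / (1.37 − 0.28) = 6.96% / 1.09 = 6.3853%
R_f (intercept) = 4.46% − 0.28 × 6.3853% = 2.6721%
E(R_Sable) = R_f + β × MRP = 2.6721% + 0.97 × 6.3853% = 8.87%

8.87%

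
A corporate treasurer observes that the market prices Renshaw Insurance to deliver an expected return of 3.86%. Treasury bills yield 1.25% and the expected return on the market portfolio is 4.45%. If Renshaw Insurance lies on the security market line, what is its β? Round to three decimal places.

MRP = 4.45% − 1.25% = 3.20%
β = (E(R) − R_f) / MRP = (3.86% − 1.25%) / 3.20% = 2.61% / 3.20% = 0.816

0.816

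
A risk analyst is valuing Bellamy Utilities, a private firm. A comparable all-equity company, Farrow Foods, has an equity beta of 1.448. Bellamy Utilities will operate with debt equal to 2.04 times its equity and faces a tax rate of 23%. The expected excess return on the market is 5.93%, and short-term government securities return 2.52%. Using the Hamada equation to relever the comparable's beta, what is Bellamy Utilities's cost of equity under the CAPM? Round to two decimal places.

β_L = β_U × [1 + (1 − t)(D/E)] = 1.448 × [1 + (1 − 0.23) × 2.04]
    = 1.448 × [1 + 0.77 × 2.04] = 1.448 × 2.5708 = 3.7225
E(R) = R_f + β_L × MRP = 2.52% + 3.7225 × 5.93% = 24.59%

24.59%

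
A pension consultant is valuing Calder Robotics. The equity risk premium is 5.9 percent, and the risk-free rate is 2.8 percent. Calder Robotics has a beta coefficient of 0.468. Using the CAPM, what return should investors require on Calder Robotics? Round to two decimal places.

E(R) = R_f + β × MRP = 2.8% + 0.468 × 5.9% = 5.56%

5.56%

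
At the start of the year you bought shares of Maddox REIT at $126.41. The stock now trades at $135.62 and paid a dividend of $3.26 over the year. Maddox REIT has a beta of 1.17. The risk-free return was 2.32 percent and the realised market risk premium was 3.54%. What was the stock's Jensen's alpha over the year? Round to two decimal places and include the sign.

+3.40%

Realised HPR = (P1 + D1 − P0) / P0 = (135.62 + 3.26 − 126.41) / 126.41 = 12.47 / 126.41 = 9.8647%
CAPM required = R_f + β·MRP = 2.32% + 1.17 × 3.54% = 6.4618%
α = realised − required = 9.8647% − 6.4618% = +3.40%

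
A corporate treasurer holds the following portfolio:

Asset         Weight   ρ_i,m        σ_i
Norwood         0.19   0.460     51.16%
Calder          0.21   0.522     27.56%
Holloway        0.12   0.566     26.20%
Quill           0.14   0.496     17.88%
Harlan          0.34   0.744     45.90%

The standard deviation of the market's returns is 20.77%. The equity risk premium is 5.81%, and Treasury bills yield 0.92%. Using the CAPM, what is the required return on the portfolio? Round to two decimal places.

β_Norwood = 0.460 × 51.16% / 20.77% = 1.1331
β_Calder = 0.522 × 27.56% / 20.77% = 0.6926
β_Holloway = 0.566 × 26.20% / 20.77% = 0.7140
β_Quill = 0.496 × 17.88% / 20.77% = 0.4270
β_Harlan = 0.744 × 45.90% / 20.77% = 1.6442
β_P = Σ w_i β_i = 0.19×1.1331 + 0.21×0.6926 + 0.12×0.7140 + 0.14×0.4270 + 0.34×1.6442 = 1.0652
E(R_P) = R_f + β_P × MRP = 0.92% + 1.0652 × 5.81% = 7.11%

7.11%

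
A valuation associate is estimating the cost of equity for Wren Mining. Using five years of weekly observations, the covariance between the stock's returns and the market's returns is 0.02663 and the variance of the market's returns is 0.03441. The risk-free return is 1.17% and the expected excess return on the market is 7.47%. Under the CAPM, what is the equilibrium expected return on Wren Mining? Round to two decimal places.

β = Cov(R_i, R_m) / Var(R_m) = 0.02663 / 0.03441 = 0.7739
E(R) = R_f + β × MRP = 1.17% + 0.7739 × 7.47% = 6.95%

6.95%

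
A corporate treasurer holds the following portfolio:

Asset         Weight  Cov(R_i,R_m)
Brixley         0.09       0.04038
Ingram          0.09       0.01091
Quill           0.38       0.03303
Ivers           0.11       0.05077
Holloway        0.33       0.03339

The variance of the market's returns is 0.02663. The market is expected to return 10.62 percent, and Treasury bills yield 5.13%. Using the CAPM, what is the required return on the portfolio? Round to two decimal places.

β_Brixley = 0.04038 / 0.02663 = 1.5163
β_Ingram = 0.01091 / 0.02663 = 0.4097
β_Quill = 0.03303 / 0.02663 = 1.2403
β_Ivers = 0.05077 / 0.02663 = 1.9065
β_Holloway = 0.03339 / 0.02663 = 1.2538
β_P = Σ w_i β_i = 0.09×1.5163 + 0.09×0.4097 + 0.38×1.2403 + 0.11×1.9065 + 0.33×1.2538 = 1.2681
MRP = 10.62% − 5.13% = 5.49%
E(R_P) = R_f + β_P × MRP = 5.13% + 1.2681 × 5.49% = 12.09%

12.09%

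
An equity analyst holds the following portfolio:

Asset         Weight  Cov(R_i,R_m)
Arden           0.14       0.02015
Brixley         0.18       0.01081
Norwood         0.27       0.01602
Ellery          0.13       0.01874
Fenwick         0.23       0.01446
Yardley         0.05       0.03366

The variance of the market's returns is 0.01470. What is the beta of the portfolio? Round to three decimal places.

1.125

β_Arden = 0.02015 / 0.01470 = 1.3707
β_Brixley = 0.01081 / 0.01470 = 0.7354
β_Norwood = 0.01602 / 0.01470 = 1.0898
β_Ellery = 0.01874 / 0.01470 = 1.2748
β_Fenwick = 0.01446 / 0.01470 = 0.9837
β_Yardley = 0.03366 / 0.01470 = 2.2898
β_P = Σ w_i β_i = 0.14×1.3707 + 0.18×0.7354 + 0.27×1.0898 + 0.13×1.2748 + 0.23×0.9837 + 0.05×2.2898 = 1.1250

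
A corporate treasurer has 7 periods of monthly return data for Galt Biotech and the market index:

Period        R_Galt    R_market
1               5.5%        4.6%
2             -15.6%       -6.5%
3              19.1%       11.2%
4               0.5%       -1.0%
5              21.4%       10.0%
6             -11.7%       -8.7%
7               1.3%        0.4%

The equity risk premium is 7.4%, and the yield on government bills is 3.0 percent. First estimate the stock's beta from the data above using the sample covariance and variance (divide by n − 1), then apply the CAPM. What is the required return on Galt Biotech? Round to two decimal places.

16.21%

Mean R_i = (5.5 − 15.6 + 19.1 + 0.5 + 21.4 − 11.7 + 1.3) / 7 = 2.9286%
Mean R_m = (4.6 − 6.5 + 11.2 − 1.0 + 10.0 − 8.7 + 0.4) / 7 = 1.4286%
Σ(R_i − R̄_i)(R_m − R̄_m) = 627.1443  ⇒  Cov = 627.1443 / 6 = 104.5241
Σ(R_m − R̄_m)² = 351.4143  ⇒  Var(R_m) = 351.4143 / 6 = 58.5691
β = Cov / Var(R_m) = 104.5241 / 58.5691 = 1.7846
E(R) = R_f + β × MRP = 3.0% + 1.7846 × 7.4% = 16.21%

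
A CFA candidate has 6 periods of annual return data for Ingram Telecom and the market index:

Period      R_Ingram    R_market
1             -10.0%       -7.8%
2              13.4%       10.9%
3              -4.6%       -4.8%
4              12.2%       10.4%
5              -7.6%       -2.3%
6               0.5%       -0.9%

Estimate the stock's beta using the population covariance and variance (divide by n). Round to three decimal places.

Mean R_i = (-10.0 + 13.4 − 4.6 + 12.2 − 7.6 + 0.5) / 6 = 0.6500%
Mean R_m = (-7.8 + 10.9 − 4.8 + 10.4 − 2.3 − 0.9) / 6 = 0.9167%
Σ(R_i − R̄_i)(R_m − R̄_m) = 386.4750  ⇒  Cov = 386.4750 / 6 = 64.4125
Σ(R_m − R̄_m)² = 311.9083  ⇒  Var(R_m) = 311.9083 / 6 = 51.9847
β = Cov / Var(R_m) = 64.4125 / 51.9847 = 1.2391

1.239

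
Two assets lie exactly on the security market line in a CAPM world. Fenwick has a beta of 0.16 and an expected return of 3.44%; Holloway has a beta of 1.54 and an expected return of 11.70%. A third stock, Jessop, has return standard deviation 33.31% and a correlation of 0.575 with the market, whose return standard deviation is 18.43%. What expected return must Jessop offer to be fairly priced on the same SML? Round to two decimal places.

MRP = (11.70% − 3.44%) / (1.54 − 0.16) = 5.9855%
R_f = 3.44% − 0.16 × 5.9855% = 2.4823%
β_Jessop = ρ·σ_i/σ_m = 0.575 × 33.31 / 18.43 = 1.0392
E(R_Jessop) = R_f + β × MRP = 2.4823% + 1.0392 × 5.9855% = 8.70%

8.70%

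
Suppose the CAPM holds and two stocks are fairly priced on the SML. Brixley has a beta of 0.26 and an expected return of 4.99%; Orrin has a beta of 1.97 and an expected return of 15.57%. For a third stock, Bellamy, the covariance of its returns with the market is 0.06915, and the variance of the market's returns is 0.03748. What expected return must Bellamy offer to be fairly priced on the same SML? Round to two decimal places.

14.80%

MRP = (15.57% − 4.99%) / (1.97 − 0.26) = 6.1871%
R_f = 4.99% − 0.26 × 6.1871% = 3.3814%
β_Bellamy = Cov / Var(R_m) = 0.06915 / 0.03748 = 1.8450
E(R_Bellamy) = R_f + β × MRP = 3.3814% + 1.8450 × 6.1871% = 14.80%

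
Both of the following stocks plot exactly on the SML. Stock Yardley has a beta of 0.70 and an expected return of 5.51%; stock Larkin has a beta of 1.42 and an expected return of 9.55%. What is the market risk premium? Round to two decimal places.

Both satisfy E(R) = R_f + β·MRP, so the slope of the SML is
MRP = (9.55% − 5.51%) / (1.42 − 0.70) = 4.04% / 0.72 = 5.6111%

5.61%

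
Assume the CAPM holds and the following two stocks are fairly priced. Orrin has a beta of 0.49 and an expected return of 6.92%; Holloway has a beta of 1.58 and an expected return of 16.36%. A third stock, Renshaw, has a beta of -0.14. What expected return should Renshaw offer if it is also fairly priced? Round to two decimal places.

MRP (SML slope) = (16.36% − 6.92%) / (1.58 − 0.49) = 9.44% / 1.09 = 8.6606%
R_f (intercept) = 6.92% − 0.49 × 8.6606% = 2.6763%
E(R_Renshaw) = R_f + β × MRP = 2.6763% + -0.14 × 8.6606% = 1.46%

1.46%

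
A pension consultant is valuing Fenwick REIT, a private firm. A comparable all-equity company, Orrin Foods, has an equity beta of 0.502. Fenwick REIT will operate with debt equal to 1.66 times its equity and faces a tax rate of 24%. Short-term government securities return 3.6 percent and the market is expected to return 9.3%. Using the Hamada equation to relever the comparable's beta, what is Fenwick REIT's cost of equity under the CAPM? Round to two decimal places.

10.07%

β_L = β_U × [1 + (1 − t)(D/E)] = 0.502 × [1 + (1 − 0.24) × 1.66]
    = 0.502 × [1 + 0.76 × 1.66] = 0.502 × 2.2616 = 1.1353
MRP = 9.3% − 3.6% = 5.70%
E(R) = R_f + β_L × MRP = 3.6% + 1.1353 × 5.7% = 10.07%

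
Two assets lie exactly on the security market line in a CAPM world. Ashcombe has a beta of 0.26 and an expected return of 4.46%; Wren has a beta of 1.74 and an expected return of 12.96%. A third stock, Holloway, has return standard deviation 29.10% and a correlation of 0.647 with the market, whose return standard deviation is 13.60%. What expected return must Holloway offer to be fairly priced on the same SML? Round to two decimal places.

10.92%

MRP = (12.96% − 4.46%) / (1.74 − 0.26) = 5.7432%
R_f = 4.46% − 0.26 × 5.7432% = 2.9668%
β_Holloway = ρ·σ_i/σ_m = 0.647 × 29.10 / 13.60 = 1.3844
E(R_Holloway) = R_f + β × MRP = 2.9668% + 1.3844 × 5.7432% = 10.92%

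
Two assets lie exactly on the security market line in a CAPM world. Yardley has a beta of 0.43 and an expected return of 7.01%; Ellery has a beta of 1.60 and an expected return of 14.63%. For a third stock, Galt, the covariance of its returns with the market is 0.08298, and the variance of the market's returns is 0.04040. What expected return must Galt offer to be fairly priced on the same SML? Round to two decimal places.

MRP = (14.63% − 7.01%) / (1.60 − 0.43) = 6.5128%
R_f = 7.01% − 0.43 × 6.5128% = 4.2095%
β_Galt = Cov / Var(R_m) = 0.08298 / 0.04040 = 2.0540
E(R_Galt) = R_f + β × MRP = 4.2095% + 2.0540 × 6.5128% = 17.59%

17.59%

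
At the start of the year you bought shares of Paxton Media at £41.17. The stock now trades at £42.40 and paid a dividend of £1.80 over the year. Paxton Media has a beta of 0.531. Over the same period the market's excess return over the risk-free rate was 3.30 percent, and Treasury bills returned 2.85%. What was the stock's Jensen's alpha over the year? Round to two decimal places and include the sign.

+2.76%

Realised HPR = (P1 + D1 − P0) / P0 = (42.40 + 1.80 − 41.17) / 41.17 = 3.03 / 41.17 = 7.3597%
CAPM required = R_f + β·MRP = 2.85% + 0.531 × 3.30% = 4.60230%
α = realised − required = 7.3597% − 4.60230% = +2.76%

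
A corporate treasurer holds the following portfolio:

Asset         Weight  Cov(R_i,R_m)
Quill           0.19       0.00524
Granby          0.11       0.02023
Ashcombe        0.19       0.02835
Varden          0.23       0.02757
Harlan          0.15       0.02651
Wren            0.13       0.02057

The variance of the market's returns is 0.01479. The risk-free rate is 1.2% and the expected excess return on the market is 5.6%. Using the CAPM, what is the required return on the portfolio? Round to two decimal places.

β_Quill = 0.00524 / 0.01479 = 0.3543
β_Granby = 0.02023 / 0.01479 = 1.3678
β_Ashcombe = 0.02835 / 0.01479 = 1.9168
β_Varden = 0.02757 / 0.01479 = 1.8641
β_Harlan = 0.02651 / 0.01479 = 1.7924
β_Wren = 0.02057 / 0.01479 = 1.3908
β_P = Σ w_i β_i = 0.19×0.3543 + 0.11×1.3678 + 0.19×1.9168 + 0.23×1.8641 + 0.15×1.7924 + 0.13×1.3908 = 1.4604
E(R_P) = R_f + β_P × MRP = 1.2% + 1.4604 × 5.6% = 9.38%

9.38%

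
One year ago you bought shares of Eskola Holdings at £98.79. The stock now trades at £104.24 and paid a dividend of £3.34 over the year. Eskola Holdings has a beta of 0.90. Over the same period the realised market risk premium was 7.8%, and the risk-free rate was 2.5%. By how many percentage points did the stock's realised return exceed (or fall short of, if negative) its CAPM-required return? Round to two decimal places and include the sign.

-0.62%

Realised HPR = (P1 + D1 − P0) / P0 = (104.24 + 3.34 − 98.79) / 98.79 = 8.79 / 98.79 = 8.8977%
CAPM required = R_f + β·MRP = 2.5% + 0.90 × 7.8% = 9.5200%
α = realised − required = 8.8977% − 9.5200% = -0.62%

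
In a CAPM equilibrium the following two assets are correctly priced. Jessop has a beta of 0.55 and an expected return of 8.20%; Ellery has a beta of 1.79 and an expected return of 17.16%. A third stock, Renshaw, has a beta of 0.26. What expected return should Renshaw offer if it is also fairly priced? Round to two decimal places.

6.10%

MRP (SML slope) = (17.16% − 8.20%) / (1.79 − 0.55) = 8.96% / 1.24 = 7.2258%
R_f (intercept) = 8.20% − 0.55 × 7.2258% = 4.2258%
E(R_Renshaw) = R_f + β × MRP = 4.2258% + 0.26 × 7.2258% = 6.10%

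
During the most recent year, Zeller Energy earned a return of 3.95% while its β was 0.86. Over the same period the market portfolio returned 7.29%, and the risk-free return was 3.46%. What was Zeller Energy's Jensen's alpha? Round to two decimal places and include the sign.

-2.80%

Market excess return = 7.29% − 3.46% = 3.83%
CAPM benchmark = R_f + β(R_m − R_f) = 3.46% + 0.86 × 3.83% = 6.7538%
α = actual − benchmark = 3.95% − 6.7538% = -2.80%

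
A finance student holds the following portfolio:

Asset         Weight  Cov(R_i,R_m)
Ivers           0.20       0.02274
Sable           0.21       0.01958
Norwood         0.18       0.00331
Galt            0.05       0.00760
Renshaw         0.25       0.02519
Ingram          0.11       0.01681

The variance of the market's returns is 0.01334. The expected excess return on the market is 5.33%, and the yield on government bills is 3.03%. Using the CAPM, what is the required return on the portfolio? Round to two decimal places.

β_Ivers = 0.02274 / 0.01334 = 1.7046
β_Sable = 0.01958 / 0.01334 = 1.4678
β_Norwood = 0.00331 / 0.01334 = 0.2481
β_Galt = 0.00760 / 0.01334 = 0.5697
β_Renshaw = 0.02519 / 0.01334 = 1.8883
β_Ingram = 0.01681 / 0.01334 = 1.2601
β_P = Σ w_i β_i = 0.20×1.7046 + 0.21×1.4678 + 0.18×0.2481 + 0.05×0.5697 + 0.25×1.8883 + 0.11×1.2601 = 1.3330
E(R_P) = R_f + β_P × MRP = 3.03% + 1.3330 × 5.33% = 10.13%

10.13%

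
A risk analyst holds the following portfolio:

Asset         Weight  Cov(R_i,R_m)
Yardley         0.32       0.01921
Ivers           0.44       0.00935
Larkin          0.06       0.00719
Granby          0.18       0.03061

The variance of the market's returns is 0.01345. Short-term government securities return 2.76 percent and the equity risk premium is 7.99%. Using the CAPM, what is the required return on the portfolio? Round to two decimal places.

β_Yardley = 0.01921 / 0.01345 = 1.4283
β_Ivers = 0.00935 / 0.01345 = 0.6952
β_Larkin = 0.00719 / 0.01345 = 0.5346
β_Granby = 0.03061 / 0.01345 = 2.2758
β_P = Σ w_i β_i = 0.32×1.4283 + 0.44×0.6952 + 0.06×0.5346 + 0.18×2.2758 = 1.2047
E(R_P) = R_f + β_P × MRP = 2.76% + 1.2047 × 7.99% = 12.39%

12.39%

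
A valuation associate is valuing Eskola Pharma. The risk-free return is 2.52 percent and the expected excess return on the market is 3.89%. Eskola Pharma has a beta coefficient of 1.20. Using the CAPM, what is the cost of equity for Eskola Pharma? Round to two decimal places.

7.19%

E(R) = R_f + β × MRP = 2.52% + 1.20 × 3.89% = 7.19%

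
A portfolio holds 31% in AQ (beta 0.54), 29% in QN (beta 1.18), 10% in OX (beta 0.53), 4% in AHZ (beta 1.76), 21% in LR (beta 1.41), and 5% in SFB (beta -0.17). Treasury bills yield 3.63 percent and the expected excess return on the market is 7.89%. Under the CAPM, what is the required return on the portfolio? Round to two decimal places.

10.89%

β_P = Σ w_i β_i = 0.31×0.54 + 0.29×1.18 + 0.10×0.53 + 0.04×1.76 + 0.21×1.41 + 0.05×-0.17 = 0.9206
E(R_P) = R_f + β_P × MRP = 3.63% + 0.9206 × 7.89% = 10.89%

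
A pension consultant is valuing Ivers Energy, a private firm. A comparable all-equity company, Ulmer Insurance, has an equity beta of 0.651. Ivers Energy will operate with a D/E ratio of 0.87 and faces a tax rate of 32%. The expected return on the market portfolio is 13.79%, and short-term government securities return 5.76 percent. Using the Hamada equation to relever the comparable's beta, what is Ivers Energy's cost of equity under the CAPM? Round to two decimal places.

β_L = β_U × [1 + (1 − t)(D/E)] = 0.651 × [1 + (1 − 0.32) × 0.87]
    = 0.651 × [1 + 0.68 × 0.87] = 0.651 × 1.5916 = 1.0361
MRP = 13.79% − 5.76% = 8.03%
E(R) = R_f + β_L × MRP = 5.76% + 1.0361 × 8.03% = 14.08%

14.08%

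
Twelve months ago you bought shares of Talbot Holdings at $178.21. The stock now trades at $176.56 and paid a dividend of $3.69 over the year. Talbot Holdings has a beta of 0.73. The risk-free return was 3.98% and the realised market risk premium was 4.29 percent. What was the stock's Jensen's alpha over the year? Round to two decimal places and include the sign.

Realised HPR = (P1 + D1 − P0) / P0 = (176.56 + 3.69 − 178.21) / 178.21 = 2.04 / 178.21 = 1.1447%
CAPM required = R_f + β·MRP = 3.98% + 0.73 × 4.29% = 7.1117%
α = realised − required = 1.1447% − 7.1117% = -5.97%

-5.97%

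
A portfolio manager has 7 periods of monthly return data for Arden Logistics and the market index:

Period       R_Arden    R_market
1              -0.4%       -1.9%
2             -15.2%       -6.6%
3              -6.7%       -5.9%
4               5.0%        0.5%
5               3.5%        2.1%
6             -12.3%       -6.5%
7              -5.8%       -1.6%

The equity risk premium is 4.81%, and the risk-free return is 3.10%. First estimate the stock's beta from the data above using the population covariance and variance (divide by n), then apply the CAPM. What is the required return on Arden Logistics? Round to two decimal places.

Mean R_i = (-0.4 − 15.2 − 6.7 + 5.0 + 3.5 − 12.3 − 5.8) / 7 = -4.5571%
Mean R_m = (-1.9 − 6.6 − 5.9 + 0.5 + 2.1 − 6.5 − 1.6) / 7 = -2.8429%
Σ(R_i − R̄_i)(R_m − R̄_m) = 149.0029  ⇒  Cov = 149.0029 / 7 = 21.2861
Σ(R_m − R̄_m)² = 74.8771  ⇒  Var(R_m) = 74.8771 / 7 = 10.6967
β = Cov / Var(R_m) = 21.2861 / 10.6967 = 1.9900
E(R) = R_f + β × MRP = 3.10% + 1.9900 × 4.81% = 12.67%

12.67%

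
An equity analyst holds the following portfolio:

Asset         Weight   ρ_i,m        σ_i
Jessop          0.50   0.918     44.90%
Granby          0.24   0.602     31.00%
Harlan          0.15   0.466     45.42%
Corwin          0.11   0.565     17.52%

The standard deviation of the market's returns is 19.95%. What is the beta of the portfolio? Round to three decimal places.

1.471

β_Jessop = 0.918 × 44.90% / 19.95% = 2.0661
β_Granby = 0.602 × 31.00% / 19.95% = 0.9354
β_Harlan = 0.466 × 45.42% / 19.95% = 1.0609
β_Corwin = 0.565 × 17.52% / 19.95% = 0.4962
β_P = Σ w_i β_i = 0.50×2.0661 + 0.24×0.9354 + 0.15×1.0609 + 0.11×0.4962 = 1.4713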